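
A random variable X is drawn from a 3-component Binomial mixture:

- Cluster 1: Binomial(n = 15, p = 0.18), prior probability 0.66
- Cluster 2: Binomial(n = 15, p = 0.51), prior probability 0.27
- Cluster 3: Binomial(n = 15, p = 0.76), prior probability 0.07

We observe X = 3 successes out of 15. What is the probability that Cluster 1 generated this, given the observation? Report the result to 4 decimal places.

The responsibility of component k is π_k f_k(x) divided by Σ_j π_j f_j(x).
Binomial probabilities:
  L_1 = 0.245242
  L_2 = 0.0115631
  L_3 = 7.29436e-06
Weight by the priors:
  π_1·L_1 = 0.66 × 0.245242 = 0.16186
  π_2·L_2 = 0.27 × 0.0115631 = 0.00312204
  π_3·L_3 = 0.07 × 7.29436e-06 = 5.10605e-07
Normaliser: 0.16186 + 0.00312204 + 5.10605e-07 = 0.164982
P(Cluster 1 | data) = 0.16186 / 0.164982 ≈ 0.9811

0.9811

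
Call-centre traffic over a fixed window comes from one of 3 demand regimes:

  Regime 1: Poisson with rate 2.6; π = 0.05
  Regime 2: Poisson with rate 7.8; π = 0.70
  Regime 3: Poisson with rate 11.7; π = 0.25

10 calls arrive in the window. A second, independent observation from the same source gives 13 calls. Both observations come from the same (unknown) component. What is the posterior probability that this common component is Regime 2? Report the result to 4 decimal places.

Apply Bayes' rule: the posterior for each component is proportional to its prior times its likelihood at x.
Since both observations come from the same component, the likelihood for component k is f_k(x₁)·f_k(x₂).
  L_1 = [e^(−2.6)·2.6^10/10! = 0.000288938] × [2.95943e-06] = 8.55091e-10
  L_2 = [e^(−7.8)·7.8^10/10! = 0.0941209] × [0.0260287] = 0.00244984
  L_3 = [e^(−11.7)·11.7^10/10! = 0.109863] × [0.102539] = 0.0112652
Unnormalised posteriors:
  π_1·L_1 = 0.05 × 8.55091e-10 = 4.27546e-11
  π_2·L_2 = 0.70 × 0.00244984 = 0.00171489
  π_3·L_3 = 0.25 × 0.0112652 = 0.00281631
Sum: 4.27546e-11 + 0.00171489 + 0.00281631 = 0.0045312
So the posterior for Regime 2 is 0.00171489 / 0.0045312 ≈ 0.3785.

0.3785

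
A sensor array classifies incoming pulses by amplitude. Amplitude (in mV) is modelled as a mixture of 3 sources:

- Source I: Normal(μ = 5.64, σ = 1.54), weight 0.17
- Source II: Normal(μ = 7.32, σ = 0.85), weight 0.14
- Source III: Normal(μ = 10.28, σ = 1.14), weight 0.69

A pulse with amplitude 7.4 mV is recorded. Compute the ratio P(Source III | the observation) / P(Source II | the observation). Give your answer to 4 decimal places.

Posterior odds = (π_i f_i(x)) / (π_j f_j(x)); the normalising sum cancels.
Normal densities:
  L_I = (1/(1.54·√(2π)))·exp(−(7.4−5.64)²/(2·1.54²)) = 0.259053·exp(-0.65306) = 0.134824
  L_II = (1/(0.85·√(2π)))·exp(−(7.4−7.32)²/(2·0.85²)) = 0.469344·exp(-0.00443) = 0.46727
  L_III = (1/(1.14·√(2π)))·exp(−(7.4−10.28)²/(2·1.14²)) = 0.349949·exp(-3.19114) = 0.0143917
Odds = (0.69/0.14) × (0.0143917/0.46727) = 4.92857 × 0.0307996 ≈ 0.1518

0.1518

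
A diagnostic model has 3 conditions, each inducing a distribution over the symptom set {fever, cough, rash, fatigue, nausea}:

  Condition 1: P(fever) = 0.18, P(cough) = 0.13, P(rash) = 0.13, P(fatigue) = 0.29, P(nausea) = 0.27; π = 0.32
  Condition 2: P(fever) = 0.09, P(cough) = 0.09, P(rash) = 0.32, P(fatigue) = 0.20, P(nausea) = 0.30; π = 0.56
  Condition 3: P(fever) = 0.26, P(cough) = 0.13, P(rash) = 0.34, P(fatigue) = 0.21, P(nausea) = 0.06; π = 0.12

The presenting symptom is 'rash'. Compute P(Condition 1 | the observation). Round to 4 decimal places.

P(component k | x) = w_k·f_k(x) / marginal(x), where marginal(x) = Σ_j w_j·f_j(x).
Evaluate each component's likelihood at the observed value:
  f_1 = 0.13
  f_2 = 0.32
  f_3 = 0.34
Multiply by the mixture weights:
  w_1·f_1 = 0.32 × 0.13 = 0.0416
  w_2·f_2 = 0.56 × 0.32 = 0.1792
  w_3·f_3 = 0.12 × 0.34 = 0.0408
Evidence: 0.0416 + 0.1792 + 0.0408 = 0.2616
P(Condition 1 | x) ≈ 0.1590

0.1590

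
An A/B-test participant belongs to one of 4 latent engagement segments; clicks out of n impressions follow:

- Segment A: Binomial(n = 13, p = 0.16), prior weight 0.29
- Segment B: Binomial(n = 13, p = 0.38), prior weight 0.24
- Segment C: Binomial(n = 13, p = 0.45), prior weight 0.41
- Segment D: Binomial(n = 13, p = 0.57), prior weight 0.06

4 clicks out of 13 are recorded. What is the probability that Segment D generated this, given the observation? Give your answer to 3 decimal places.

0.017

P(component k | x) = π_k·f_k(x) / marginal(x), where marginal(x) = Σ_j π_j·f_j(x).
Component likelihoods at x = 4 clicks out of 13:
  f_A = C(13,4)·0.16^4·0.84^9 = 715·0.00065536·0.208216 = 0.0975662
  f_B = C(13,4)·0.38^4·0.62^9 = 715·0.0208514·0.0135371 = 0.201821
  f_C = C(13,4)·0.45^4·0.55^9 = 715·0.0410063·0.00460537 = 0.135027
  f_D = C(13,4)·0.57^4·0.43^9 = 715·0.10556·0.000502593 = 0.0379334
Prior × likelihood for each component:
  π_A·f_A = 0.29 × 0.0975662 = 0.0282942
  π_B·f_B = 0.24 × 0.201821 = 0.048437
  π_C·f_C = 0.41 × 0.135027 = 0.055361
  π_D·f_D = 0.06 × 0.0379334 = 0.002276
Denominator: 0.0282942 + 0.048437 + 0.055361 + 0.002276 = 0.134368
P(Segment D | the observation) = 0.002276 / 0.134368 ≈ 0.017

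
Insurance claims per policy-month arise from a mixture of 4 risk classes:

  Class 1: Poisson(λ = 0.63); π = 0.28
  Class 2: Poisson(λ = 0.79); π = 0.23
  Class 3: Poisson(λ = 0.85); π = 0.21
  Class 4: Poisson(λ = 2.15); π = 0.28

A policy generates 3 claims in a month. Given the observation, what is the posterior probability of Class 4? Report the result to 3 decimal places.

0.693

Posterior ∝ prior × likelihood, so P(k | x) ∝ P(Z=k) f_k(x); normalise over all components.
Component likelihoods at x = 3 claims:
  f_1 = e^(−0.63)·0.63^3/3! = 0.0221955
  f_2 = e^(−0.79)·0.79^3/3! = 0.0372939
  f_3 = e^(−0.85)·0.85^3/3! = 0.0437477
  f_4 = e^(−2.15)·2.15^3/3! = 0.192944
Unnormalised posteriors:
  P(Z=1)·f_1 = 0.28 × 0.0221955 = 0.00621474
  P(Z=2)·f_2 = 0.23 × 0.0372939 = 0.00857759
  P(Z=3)·f_3 = 0.21 × 0.0437477 = 0.00918702
  P(Z=4)·f_4 = 0.28 × 0.192944 = 0.0540243
Marginal: 0.00621474 + 0.00857759 + 0.00918702 + 0.0540243 = 0.0780036
P(Class 4 | 3 claims) = 0.0540243 / 0.0780036 ≈ 0.693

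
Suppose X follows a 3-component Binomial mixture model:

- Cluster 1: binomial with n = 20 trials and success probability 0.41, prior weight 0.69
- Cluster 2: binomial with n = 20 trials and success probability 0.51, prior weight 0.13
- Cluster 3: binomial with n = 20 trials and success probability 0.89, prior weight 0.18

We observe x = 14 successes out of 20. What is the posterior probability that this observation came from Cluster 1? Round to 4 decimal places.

Posterior ∝ prior × likelihood, so P(k | x) ∝ π_k f_k(x); normalise over all components.
Evaluate each component's likelihood at the observed value:
  L_1 = 0.00620112
  L_2 = 0.0432059
  L_3 = 0.0134338
Multiply by the mixture weights:
  π_1·L_1 = 0.69 × 0.00620112 = 0.00427877
  π_2·L_2 = 0.13 × 0.0432059 = 0.00561676
  π_3·L_3 = 0.18 × 0.0134338 = 0.00241809
Marginal: 0.00427877 + 0.00561676 + 0.00241809 = 0.0123136
P(Cluster 1 | data) ≈ 0.3475

0.3475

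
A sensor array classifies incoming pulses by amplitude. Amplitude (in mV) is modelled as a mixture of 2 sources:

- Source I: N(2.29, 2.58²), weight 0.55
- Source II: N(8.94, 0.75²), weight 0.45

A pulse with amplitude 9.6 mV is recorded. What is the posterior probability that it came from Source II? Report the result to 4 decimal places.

P(component k | x) = π_k·f_k(x) / marginal(x), where marginal(x) = Σ_j π_j·f_j(x).
Evaluate each component's likelihood at the observed value:
  L_I = 0.00279306
  L_II = 0.361152
Weight by the priors:
  π_I·L_I = 0.55 × 0.00279306 = 0.00153618
  π_II·L_II = 0.45 × 0.361152 = 0.162518
Marginal: 0.00153618 + 0.162518 = 0.164055
P(Source II | data) ≈ 0.9906

0.9906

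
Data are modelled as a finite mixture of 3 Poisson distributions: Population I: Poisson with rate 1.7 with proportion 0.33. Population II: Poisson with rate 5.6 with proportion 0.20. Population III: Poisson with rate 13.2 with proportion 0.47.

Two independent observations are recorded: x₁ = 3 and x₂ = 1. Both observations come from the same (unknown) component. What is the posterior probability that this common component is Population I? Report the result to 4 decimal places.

By Bayes' theorem, P(k | x) = w_k f_k(x) / Σ_j w_j f_j(x).
Since both observations come from the same component, the likelihood for component k is f_k(x₁)·f_k(x₂).
  L_I = [e^(−1.7)·1.7^3/3! = 0.149587] × [0.310562] = 0.0464561
  L_II = [e^(−5.6)·5.6^3/3! = 0.108234] × [0.020708] = 0.00224131
  L_III = [e^(−13.2)·13.2^3/3! = 0.000709387] × [2.44279e-05] = 1.73289e-08
Weight by the priors:
  w_I·L_I = 0.33 × 0.0464561 = 0.0153305
  w_II·L_II = 0.20 × 0.00224131 = 0.000448263
  w_III·L_III = 0.47 × 1.73289e-08 = 8.14457e-09
Marginal: 0.0153305 + 0.000448263 + 8.14457e-09 = 0.0157788
P(Population I | x) = 0.0153305 / 0.0157788 ≈ 0.9716

0.9716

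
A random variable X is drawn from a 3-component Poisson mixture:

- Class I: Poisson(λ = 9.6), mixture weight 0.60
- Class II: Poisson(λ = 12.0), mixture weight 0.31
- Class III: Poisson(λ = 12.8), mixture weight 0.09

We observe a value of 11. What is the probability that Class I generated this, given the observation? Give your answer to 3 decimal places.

0.592

Apply Bayes' rule: the posterior for each component is proportional to its prior times its likelihood at x.
Evaluate each component's likelihood at the observed value:
  p_I = e^(−9.6)·9.6^11/11! = 0.108293
  p_II = e^(−12.0)·12.0^11/11! = 0.114368
  p_III = e^(−12.8)·12.8^11/11! = 0.104516
Prior × likelihood for each component:
  w_I·p_I = 0.60 × 0.108293 = 0.0649759
  w_II·p_II = 0.31 × 0.114368 = 0.0354541
  w_III·p_III = 0.09 × 0.104516 = 0.00940648
Normaliser: 0.0649759 + 0.0354541 + 0.00940648 = 0.109836
P(Class I | data) ≈ 0.592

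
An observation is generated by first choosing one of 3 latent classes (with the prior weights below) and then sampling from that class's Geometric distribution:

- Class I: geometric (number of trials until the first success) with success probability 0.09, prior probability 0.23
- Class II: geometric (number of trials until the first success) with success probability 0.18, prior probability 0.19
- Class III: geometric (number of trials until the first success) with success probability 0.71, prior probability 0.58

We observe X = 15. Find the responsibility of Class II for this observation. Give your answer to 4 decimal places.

Posterior ∝ prior × likelihood, so P(k | x) ∝ P(Z=k) f_k(x); normalise over all components.
Geometric probabilities:
  L_I = 0.0240338
  L_II = 0.0111858
  L_III = 2.11266e-08
Prior × likelihood for each component:
  P(Z=I)·L_I = 0.23 × 0.0240338 = 0.00552777
  P(Z=II)·L_II = 0.19 × 0.0111858 = 0.0021253
  P(Z=III)·L_III = 0.58 × 2.11266e-08 = 1.22534e-08
Sum: 0.00552777 + 0.0021253 + 1.22534e-08 = 0.00765308
P(Class II | 15) = 0.0021253 / 0.00765308 ≈ 0.2777

0.2777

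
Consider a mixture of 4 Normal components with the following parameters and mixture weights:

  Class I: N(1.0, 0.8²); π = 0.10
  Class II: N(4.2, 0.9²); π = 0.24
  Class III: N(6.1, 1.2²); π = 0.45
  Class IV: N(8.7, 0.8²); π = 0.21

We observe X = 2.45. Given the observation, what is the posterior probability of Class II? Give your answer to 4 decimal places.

0.5911

Apply Bayes' rule: the posterior for each component is proportional to its prior times its likelihood at x.
Evaluate each component's likelihood at the observed value:
  p_I = (1/(0.8·√(2π)))·exp(−(2.45−1.0)²/(2·0.8²)) = 0.498678·exp(-1.64258) = 0.0964845
  p_II = (1/(0.9·√(2π)))·exp(−(2.45−4.2)²/(2·0.9²)) = 0.443269·exp(-1.89043) = 0.0669366
  p_III = (1/(1.2·√(2π)))·exp(−(2.45−6.1)²/(2·1.2²)) = 0.332452·exp(-4.62587) = 0.00325642
  p_IV = (1/(0.8·√(2π)))·exp(−(2.45−8.7)²/(2·0.8²)) = 0.498678·exp(-30.51758) = 2.78102e-14
Multiply by the mixture weights:
  π_I·p_I = 0.10 × 0.0964845 = 0.00964845
  π_II·p_II = 0.24 × 0.0669366 = 0.0160648
  π_III·p_III = 0.45 × 0.00325642 = 0.00146539
  π_IV·p_IV = 0.21 × 2.78102e-14 = 5.84014e-15
Marginal: 0.00964845 + 0.0160648 + 0.00146539 + 5.84014e-15 = 0.0271786
Responsibility of Class II: 0.0160648 / 0.0271786 ≈ 0.5911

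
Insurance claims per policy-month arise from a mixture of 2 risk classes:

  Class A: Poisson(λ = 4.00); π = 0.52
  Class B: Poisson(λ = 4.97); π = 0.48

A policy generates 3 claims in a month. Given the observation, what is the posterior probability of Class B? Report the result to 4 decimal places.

0.4016

Apply Bayes' rule: the posterior for each component is proportional to its prior times its likelihood at x.
Evaluate each component's likelihood at the observed value:
  f_A = e^(−4.00)·4.00^3/3! = 0.195367
  f_B = e^(−4.97)·4.97^3/3! = 0.142061
Multiply by the mixture weights:
  w_A·f_A = 0.52 × 0.195367 = 0.101591
  w_B·f_B = 0.48 × 0.142061 = 0.0681892
Normaliser: 0.101591 + 0.0681892 = 0.16978
So the posterior for Class B is 0.0681892 / 0.16978 ≈ 0.4016.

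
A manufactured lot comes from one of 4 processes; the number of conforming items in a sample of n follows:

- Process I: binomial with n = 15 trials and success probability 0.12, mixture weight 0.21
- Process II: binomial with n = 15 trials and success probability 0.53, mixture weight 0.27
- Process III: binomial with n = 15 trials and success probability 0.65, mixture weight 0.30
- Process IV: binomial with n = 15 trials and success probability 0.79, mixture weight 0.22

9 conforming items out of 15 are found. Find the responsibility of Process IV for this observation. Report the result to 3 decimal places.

0.097

Posterior ∝ prior × likelihood, so P(k | x) ∝ π_k f_k(x); normalise over all components.
Binomial probabilities:
  p_I = C(15,9)·0.12^9·0.88^6 = 5005·5.15978e-09·0.464404 = 1.19931e-05
  p_II = C(15,9)·0.53^9·0.47^6 = 5005·0.00329976·0.0107792 = 0.178022
  p_III = C(15,9)·0.65^9·0.35^6 = 5005·0.0207119·0.00183827 = 0.19056
  p_IV = C(15,9)·0.79^9·0.21^6 = 5005·0.119852·8.57661e-05 = 0.0514474
Unnormalised posteriors:
  π_I·p_I = 0.21 × 1.19931e-05 = 2.51855e-06
  π_II·p_II = 0.27 × 0.178022 = 0.048066
  π_III·p_III = 0.30 × 0.19056 = 0.0571681
  π_IV·p_IV = 0.22 × 0.0514474 = 0.0113184
Sum: 2.51855e-06 + 0.048066 + 0.0571681 + 0.0113184 = 0.116555
P(Process IV | 9 conforming items out of 15) ≈ 0.097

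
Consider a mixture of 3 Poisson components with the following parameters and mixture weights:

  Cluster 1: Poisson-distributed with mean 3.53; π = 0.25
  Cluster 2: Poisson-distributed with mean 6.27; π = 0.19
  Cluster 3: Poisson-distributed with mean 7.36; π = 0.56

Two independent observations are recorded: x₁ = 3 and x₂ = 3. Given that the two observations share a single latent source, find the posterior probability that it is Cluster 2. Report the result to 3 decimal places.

0.084

Apply Bayes' rule: the posterior for each component is proportional to its prior times its likelihood at x.
Since both observations come from the same component, the likelihood for component k is f_k(x₁)·f_k(x₂).
  p_1 = [e^(−3.53)·3.53^3/3! = 0.214839] × [0.214839] = 0.0461558
  p_2 = [e^(−6.27)·6.27^3/3! = 0.0777365] × [0.0777365] = 0.00604296
  p_3 = [e^(−7.36)·7.36^3/3! = 0.0422741] × [0.0422741] = 0.0017871
Multiply by the mixture weights:
  π_1·p_1 = 0.25 × 0.0461558 = 0.011539
  π_2·p_2 = 0.19 × 0.00604296 = 0.00114816
  π_3·p_3 = 0.56 × 0.0017871 = 0.00100078
Normaliser: 0.011539 + 0.00114816 + 0.00100078 = 0.0136879
P(Cluster 2 | x₁, x₂) = 0.00114816 / 0.0136879 ≈ 0.084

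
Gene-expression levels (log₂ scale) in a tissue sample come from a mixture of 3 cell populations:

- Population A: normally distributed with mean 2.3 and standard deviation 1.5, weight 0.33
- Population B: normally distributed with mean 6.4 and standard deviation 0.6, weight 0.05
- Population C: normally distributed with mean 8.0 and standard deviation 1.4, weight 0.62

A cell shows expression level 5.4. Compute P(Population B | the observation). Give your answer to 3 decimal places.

Posterior ∝ prior × likelihood, so P(k | x) ∝ w_k f_k(x); normalise over all components.
Evaluate each component's likelihood at the observed value:
  p_A = (1/(1.5·√(2π)))·exp(−(5.4−2.3)²/(2·1.5²)) = 0.265962·exp(-2.13556) = 0.031431
  p_B = (1/(0.6·√(2π)))·exp(−(5.4−6.4)²/(2·0.6²)) = 0.664904·exp(-1.38889) = 0.165795
  p_C = (1/(1.4·√(2π)))·exp(−(5.4−8.0)²/(2·1.4²)) = 0.284959·exp(-1.72449) = 0.0507979
Weight by the priors:
  w_A·p_A = 0.33 × 0.031431 = 0.0103722
  w_B·p_B = 0.05 × 0.165795 = 0.00828976
  w_C·p_C = 0.62 × 0.0507979 = 0.0314947
Marginal: 0.0103722 + 0.00828976 + 0.0314947 = 0.0501567
P(Population B | the observation) = 0.00828976 / 0.0501567 ≈ 0.165

0.165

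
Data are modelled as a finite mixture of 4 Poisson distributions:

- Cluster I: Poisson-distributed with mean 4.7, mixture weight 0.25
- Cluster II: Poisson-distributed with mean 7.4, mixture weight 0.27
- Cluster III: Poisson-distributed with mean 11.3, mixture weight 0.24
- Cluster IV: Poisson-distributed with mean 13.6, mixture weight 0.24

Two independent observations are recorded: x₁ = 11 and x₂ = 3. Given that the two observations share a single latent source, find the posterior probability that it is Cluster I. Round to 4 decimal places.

The responsibility of component k is π_k f_k(x) divided by Σ_j π_j f_j(x).
Since both observations come from the same component, the likelihood for component k is f_k(x₁)·f_k(x₂).
  p_I = [e^(−4.7)·4.7^11/11! = 0.00563296] × [0.157383] = 0.000886533
  p_II = [e^(−7.4)·7.4^11/11! = 0.0557974] × [0.0412824] = 0.00230345
  p_III = [e^(−11.3)·11.3^11/11! = 0.118899] × [0.00297548] = 0.000353782
  p_IV = [e^(−13.6)·13.6^11/11! = 0.0914887] × [0.000520068] = 4.75804e-05
Prior × likelihood for each component:
  π_I·p_I = 0.25 × 0.000886533 = 0.000221633
  π_II·p_II = 0.27 × 0.00230345 = 0.000621931
  π_III·p_III = 0.24 × 0.000353782 = 8.49077e-05
  π_IV·p_IV = 0.24 × 4.75804e-05 = 1.14193e-05
Normaliser: 0.000221633 + 0.000621931 + 8.49077e-05 + 1.14193e-05 = 0.000939892
Responsibility of Cluster I: 0.000221633 / 0.000939892 ≈ 0.2358

0.2358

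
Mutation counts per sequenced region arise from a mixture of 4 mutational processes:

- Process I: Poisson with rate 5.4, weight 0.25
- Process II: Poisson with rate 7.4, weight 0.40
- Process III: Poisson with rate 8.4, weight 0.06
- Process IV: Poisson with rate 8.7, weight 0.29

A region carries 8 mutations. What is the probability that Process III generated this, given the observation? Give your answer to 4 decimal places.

By Bayes' theorem, P(k | x) = P(Z=k) f_k(x) / Σ_j P(Z=j) f_j(x).
Component likelihoods at x = 8 mutations:
  f_I = e^(−5.4)·5.4^8/8! = 0.0809915
  f_II = e^(−7.4)·7.4^8/8! = 0.136318
  f_III = e^(−8.4)·8.4^8/8! = 0.138242
  f_IV = e^(−8.7)·8.7^8/8! = 0.135604
Multiply by the mixture weights:
  P(Z=I)·f_I = 0.25 × 0.0809915 = 0.0202479
  P(Z=II)·f_II = 0.40 × 0.136318 = 0.0545273
  P(Z=III)·f_III = 0.06 × 0.138242 = 0.00829452
  P(Z=IV)·f_IV = 0.29 × 0.135604 = 0.0393251
Normaliser: 0.0202479 + 0.0545273 + 0.00829452 + 0.0393251 = 0.122395
P(Process III | 8 mutations) ≈ 0.0678

0.0678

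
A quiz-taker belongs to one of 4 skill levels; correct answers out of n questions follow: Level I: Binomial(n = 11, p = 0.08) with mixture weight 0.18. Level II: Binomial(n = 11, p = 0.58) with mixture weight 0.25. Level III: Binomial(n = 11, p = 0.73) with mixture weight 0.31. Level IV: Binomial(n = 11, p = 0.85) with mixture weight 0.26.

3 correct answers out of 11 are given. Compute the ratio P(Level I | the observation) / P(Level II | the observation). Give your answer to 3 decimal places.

Posterior odds = (π_i f_i(x)) / (π_j f_j(x)); the normalising sum cancels.
Evaluate each component's likelihood at the observed value:
  p_I = 0.0433567
  p_II = 0.0311718
  p_III = 0.00181285
  p_IV = 2.59699e-05
Posterior odds = (π_I·p_I) / (π_II·p_II) = (0.18·0.0433567) / (0.25·0.0311718) = 0.00780421 / 0.00779296 ≈ 1.001

1.001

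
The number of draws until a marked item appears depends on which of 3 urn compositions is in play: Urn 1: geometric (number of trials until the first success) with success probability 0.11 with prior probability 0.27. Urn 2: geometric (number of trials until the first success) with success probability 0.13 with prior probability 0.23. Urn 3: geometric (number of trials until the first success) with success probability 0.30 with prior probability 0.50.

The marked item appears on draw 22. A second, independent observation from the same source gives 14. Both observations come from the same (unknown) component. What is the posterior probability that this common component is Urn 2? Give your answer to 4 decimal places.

P(component k | x) = w_k·f_k(x) / marginal(x), where marginal(x) = Σ_j w_j·f_j(x).
Since both observations come from the same component, the likelihood for component k is f_k(x₁)·f_k(x₂).
  p_1 = [0.11·(1−0.11)^21 = 0.11·0.0865347 = 0.00951881] × [0.0241804] = 0.000230168
  p_2 = [0.13·(1−0.13)^21 = 0.13·0.0536913 = 0.00697988] × [0.0212664] = 0.000148437
  p_3 = [0.30·(1−0.30)^21 = 0.30·0.000558546 = 0.000167564] × [0.00290667] = 4.87053e-07
Unnormalised posteriors:
  w_1·p_1 = 0.27 × 0.000230168 = 6.21455e-05
  w_2·p_2 = 0.23 × 0.000148437 = 3.41404e-05
  w_3·p_3 = 0.50 × 4.87053e-07 = 2.43526e-07
Denominator: 6.21455e-05 + 3.41404e-05 + 2.43526e-07 = 9.65294e-05
So the posterior for Urn 2 is 3.41404e-05 / 9.65294e-05 ≈ 0.3537.

0.3537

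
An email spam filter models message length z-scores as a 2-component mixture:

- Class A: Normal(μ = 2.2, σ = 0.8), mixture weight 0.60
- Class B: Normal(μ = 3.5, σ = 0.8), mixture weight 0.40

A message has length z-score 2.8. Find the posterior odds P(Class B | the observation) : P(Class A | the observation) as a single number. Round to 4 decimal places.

The posterior odds equal the prior odds times the likelihood ratio: (w_i/w_j)·(f_i(x)/f_j(x)).
Component likelihoods at x = 2.8:
  f_A = (1/(0.8·√(2π)))·exp(−(2.8−2.2)²/(2·0.8²)) = 0.498678·exp(-0.28125) = 0.376422
  f_B = (1/(0.8·√(2π)))·exp(−(2.8−3.5)²/(2·0.8²)) = 0.498678·exp(-0.38281) = 0.340069
Odds = (0.40/0.60) × (0.340069/0.376422) = 0.666667 × 0.903425 ≈ 0.6023

0.6023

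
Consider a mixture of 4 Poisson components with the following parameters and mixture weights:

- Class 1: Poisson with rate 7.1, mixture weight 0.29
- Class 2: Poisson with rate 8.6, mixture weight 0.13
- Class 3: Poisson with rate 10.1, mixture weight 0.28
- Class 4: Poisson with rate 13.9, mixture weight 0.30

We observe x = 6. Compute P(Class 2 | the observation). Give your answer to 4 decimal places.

0.1776

Apply Bayes' rule: the posterior for each component is proportional to its prior times its likelihood at x.
Evaluate each component's likelihood at the observed value:
  f_1 = e^(−7.1)·7.1^6/6! = 0.1468
  f_2 = e^(−8.6)·8.6^6/6! = 0.103449
  f_3 = e^(−10.1)·10.1^6/6! = 0.060565
  f_4 = e^(−13.9)·13.9^6/6! = 0.00920583
Prior × likelihood for each component:
  w_1·f_1 = 0.29 × 0.1468 = 0.0425721
  w_2·f_2 = 0.13 × 0.103449 = 0.0134484
  w_3·f_3 = 0.28 × 0.060565 = 0.0169582
  w_4·f_4 = 0.30 × 0.00920583 = 0.00276175
Normaliser: 0.0425721 + 0.0134484 + 0.0169582 + 0.00276175 = 0.0757404
P(Class 2 | 6) ≈ 0.1776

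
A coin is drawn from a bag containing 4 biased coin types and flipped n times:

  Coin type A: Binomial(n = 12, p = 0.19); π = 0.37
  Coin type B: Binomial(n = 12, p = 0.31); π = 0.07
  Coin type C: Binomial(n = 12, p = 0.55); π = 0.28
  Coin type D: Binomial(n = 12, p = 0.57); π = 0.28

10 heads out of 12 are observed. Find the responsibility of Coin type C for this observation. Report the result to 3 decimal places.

0.433

Posterior ∝ prior × likelihood, so P(k | x) ∝ P(Z=k) f_k(x); normalise over all components.
Binomial probabilities:
  p_A = C(12,10)·0.19^10·0.81^2 = 66·6.13107e-08·0.6561 = 2.65491e-06
  p_B = C(12,10)·0.31^10·0.69^2 = 66·8.19628e-06·0.4761 = 0.000257549
  p_C = C(12,10)·0.55^10·0.45^2 = 66·0.00253295·0.2025 = 0.0338529
  p_D = C(12,10)·0.57^10·0.43^2 = 66·0.00362033·0.1849 = 0.0441804
Prior × likelihood for each component:
  P(Z=A)·p_A = 0.37 × 2.65491e-06 = 9.82317e-07
  P(Z=B)·p_B = 0.07 × 0.000257549 = 1.80284e-05
  P(Z=C)·p_C = 0.28 × 0.0338529 = 0.00947881
  P(Z=D)·p_D = 0.28 × 0.0441804 = 0.0123705
Denominator: 9.82317e-07 + 1.80284e-05 + 0.00947881 + 0.0123705 = 0.0218683
P(Coin type C | data) = 0.00947881 / 0.0218683 ≈ 0.433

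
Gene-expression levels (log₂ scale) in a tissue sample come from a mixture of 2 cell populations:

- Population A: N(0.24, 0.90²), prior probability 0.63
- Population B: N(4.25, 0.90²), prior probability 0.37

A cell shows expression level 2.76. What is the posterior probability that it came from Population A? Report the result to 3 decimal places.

P(component k | x) = π_k·f_k(x) / marginal(x), where marginal(x) = Σ_j π_j·f_j(x).
Evaluate each component's likelihood at the observed value:
  f_A = (1/(0.90·√(2π)))·exp(−(2.76−0.24)²/(2·0.90²)) = 0.443269·exp(-3.92000) = 0.00879495
  f_B = (1/(0.90·√(2π)))·exp(−(2.76−4.25)²/(2·0.90²)) = 0.443269·exp(-1.37043) = 0.112589
Multiply by the mixture weights:
  π_A·f_A = 0.63 × 0.00879495 = 0.00554082
  π_B·f_B = 0.37 × 0.112589 = 0.041658
Marginal: 0.00554082 + 0.041658 = 0.0471988
P(Population A | 2.76) ≈ 0.117

0.117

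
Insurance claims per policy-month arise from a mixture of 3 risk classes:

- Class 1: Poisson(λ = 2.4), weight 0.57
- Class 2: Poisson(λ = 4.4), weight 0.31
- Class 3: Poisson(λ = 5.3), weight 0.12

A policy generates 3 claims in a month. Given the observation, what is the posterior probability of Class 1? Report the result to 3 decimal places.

0.634

Apply Bayes' rule: the posterior for each component is proportional to its prior times its likelihood at x.
Poisson probabilities:
  f_1 = 0.209014
  f_2 = 0.174305
  f_3 = 0.123856
Multiply by the mixture weights:
  π_1·f_1 = 0.57 × 0.209014 = 0.119138
  π_2·f_2 = 0.31 × 0.174305 = 0.0540347
  π_3·f_3 = 0.12 × 0.123856 = 0.0148627
Evidence: 0.119138 + 0.0540347 + 0.0148627 = 0.188035
P(Class 1 | the observation) ≈ 0.634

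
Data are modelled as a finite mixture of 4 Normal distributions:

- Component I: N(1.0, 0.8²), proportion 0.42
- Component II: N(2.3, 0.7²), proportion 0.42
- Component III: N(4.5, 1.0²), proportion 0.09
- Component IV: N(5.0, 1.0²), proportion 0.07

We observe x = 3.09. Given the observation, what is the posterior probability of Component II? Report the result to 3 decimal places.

0.837

P(component k | x) = π_k·f_k(x) / marginal(x), where marginal(x) = Σ_j π_j·f_j(x).
Component likelihoods at x = 3.09:
  p_I = 0.0164345
  p_II = 0.301465
  p_III = 0.147639
  p_IV = 0.0643777
Weight by the priors:
  π_I·p_I = 0.42 × 0.0164345 = 0.00690249
  π_II·p_II = 0.42 × 0.301465 = 0.126615
  π_III·p_III = 0.09 × 0.147639 = 0.0132875
  π_IV·p_IV = 0.07 × 0.0643777 = 0.00450644
Sum: 0.00690249 + 0.126615 + 0.0132875 + 0.00450644 = 0.151312
Responsibility of Component II: 0.126615 / 0.151312 ≈ 0.837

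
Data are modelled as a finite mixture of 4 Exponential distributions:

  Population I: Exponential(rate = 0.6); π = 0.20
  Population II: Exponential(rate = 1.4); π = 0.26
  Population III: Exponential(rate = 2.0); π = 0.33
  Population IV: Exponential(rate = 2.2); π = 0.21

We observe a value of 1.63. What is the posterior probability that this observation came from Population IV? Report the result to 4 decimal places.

P(component k | x) = π_k·f_k(x) / marginal(x), where marginal(x) = Σ_j π_j·f_j(x).
Evaluate each component's likelihood at the observed value:
  p_I = 0.225637
  p_II = 0.142912
  p_III = 0.0767768
  p_IV = 0.0609597
Multiply by the mixture weights:
  π_I·p_I = 0.20 × 0.225637 = 0.0451275
  π_II·p_II = 0.26 × 0.142912 = 0.0371571
  π_III·p_III = 0.33 × 0.0767768 = 0.0253363
  π_IV·p_IV = 0.21 × 0.0609597 = 0.0128015
Evidence: 0.0451275 + 0.0371571 + 0.0253363 + 0.0128015 = 0.120422
P(Population IV | x) = 0.0128015 / 0.120422 ≈ 0.1063

0.1063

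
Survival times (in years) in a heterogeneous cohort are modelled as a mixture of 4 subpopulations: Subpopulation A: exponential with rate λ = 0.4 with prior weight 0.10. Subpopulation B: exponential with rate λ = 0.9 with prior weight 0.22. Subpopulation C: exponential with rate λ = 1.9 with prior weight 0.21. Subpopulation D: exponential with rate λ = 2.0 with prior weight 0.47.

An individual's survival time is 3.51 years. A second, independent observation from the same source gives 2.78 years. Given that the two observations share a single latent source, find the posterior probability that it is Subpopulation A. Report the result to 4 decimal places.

Apply Bayes' rule: the posterior for each component is proportional to its prior times its likelihood at x.
Since both observations come from the same component, the likelihood for component k is f_k(x₁)·f_k(x₂).
  L_A = [0.098245] × [0.13156] = 0.0129251
  L_B = [0.0382214] × [0.0737289] = 0.00281802
  L_C = [0.00241237] × [0.00965629] = 2.32945e-05
  L_D = [0.00178765] × [0.00769755] = 1.37605e-05
Multiply by the mixture weights:
  w_A·L_A = 0.10 × 0.0129251 = 0.00129251
  w_B·L_B = 0.22 × 0.00281802 = 0.000619964
  w_C·L_C = 0.21 × 2.32945e-05 = 4.89185e-06
  w_D·L_D = 0.47 × 1.37605e-05 = 6.46745e-06
Denominator: 0.00129251 + 0.000619964 + 4.89185e-06 + 6.46745e-06 = 0.00192384
P(Subpopulation A | data) = 0.00129251 / 0.00192384 ≈ 0.6718

0.6718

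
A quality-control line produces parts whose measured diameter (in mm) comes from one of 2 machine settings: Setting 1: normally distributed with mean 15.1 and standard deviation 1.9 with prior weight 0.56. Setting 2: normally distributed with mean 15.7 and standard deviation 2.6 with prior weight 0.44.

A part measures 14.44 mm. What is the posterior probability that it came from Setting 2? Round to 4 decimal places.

0.3516

Posterior ∝ prior × likelihood, so P(k | x) ∝ π_k f_k(x); normalise over all components.
Evaluate each component's likelihood at the observed value:
  L_1 = (1/(1.9·√(2π)))·exp(−(14.44−15.1)²/(2·1.9²)) = 0.209970·exp(-0.06033) = 0.197676
  L_2 = (1/(2.6·√(2π)))·exp(−(14.44−15.7)²/(2·2.6²)) = 0.153439·exp(-0.11743) = 0.136439
Multiply by the mixture weights:
  π_1·L_1 = 0.56 × 0.197676 = 0.110699
  π_2·L_2 = 0.44 × 0.136439 = 0.0600333
Normaliser: 0.110699 + 0.0600333 = 0.170732
So the posterior for Setting 2 is 0.0600333 / 0.170732 ≈ 0.3516.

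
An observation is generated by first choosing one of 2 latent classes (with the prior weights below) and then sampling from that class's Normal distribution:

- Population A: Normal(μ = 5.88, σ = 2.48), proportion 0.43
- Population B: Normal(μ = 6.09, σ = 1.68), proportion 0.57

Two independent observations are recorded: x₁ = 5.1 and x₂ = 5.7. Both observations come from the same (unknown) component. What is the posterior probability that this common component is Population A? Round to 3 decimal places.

0.287

Apply Bayes' rule: the posterior for each component is proportional to its prior times its likelihood at x.
Since both observations come from the same component, the likelihood for component k is f_k(x₁)·f_k(x₂).
  f_A = [0.153101] × [0.160441] = 0.0245636
  f_B = [0.199616] × [0.231153] = 0.0461417
Unnormalised posteriors:
  π_A·f_A = 0.43 × 0.0245636 = 0.0105624
  π_B·f_B = 0.57 × 0.0461417 = 0.0263008
Evidence: 0.0105624 + 0.0263008 = 0.0368631
P(Population A | x₁,x₂) = 0.0105624 / 0.0368631 ≈ 0.287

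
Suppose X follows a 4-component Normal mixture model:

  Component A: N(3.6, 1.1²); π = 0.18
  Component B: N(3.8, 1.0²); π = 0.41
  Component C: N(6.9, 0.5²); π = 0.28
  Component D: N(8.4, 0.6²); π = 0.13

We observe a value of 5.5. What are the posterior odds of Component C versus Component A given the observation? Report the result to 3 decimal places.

0.302

Posterior odds = (P(Z=i) f_i(x)) / (P(Z=j) f_j(x)); the normalising sum cancels.
Normal densities:
  p_A = 0.0815952
  p_B = 0.0940491
  p_C = 0.0158309
  p_D = 5.62287e-06
Odds = (0.28/0.18) × (0.0158309/0.0815952) = 1.55556 × 0.194017 ≈ 0.302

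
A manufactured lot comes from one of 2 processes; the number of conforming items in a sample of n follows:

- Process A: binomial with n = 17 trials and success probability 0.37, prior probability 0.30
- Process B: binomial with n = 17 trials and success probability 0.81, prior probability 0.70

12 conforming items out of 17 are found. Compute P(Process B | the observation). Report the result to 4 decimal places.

0.9860

By Bayes' theorem, P(k | x) = π_k f_k(x) / Σ_j π_j f_j(x).
Binomial probabilities:
  f_A = 0.00404272
  f_B = 0.122219
Multiply by the mixture weights:
  π_A·f_A = 0.30 × 0.00404272 = 0.00121282
  π_B·f_B = 0.70 × 0.122219 = 0.0855533
Marginal: 0.00121282 + 0.0855533 = 0.0867661
Responsibility of Process B: 0.0855533 / 0.0867661 ≈ 0.9860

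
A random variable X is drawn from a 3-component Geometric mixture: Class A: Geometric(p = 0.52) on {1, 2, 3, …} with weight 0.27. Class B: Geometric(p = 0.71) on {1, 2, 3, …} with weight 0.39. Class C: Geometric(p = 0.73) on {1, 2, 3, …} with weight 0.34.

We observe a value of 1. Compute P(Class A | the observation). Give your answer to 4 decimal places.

By Bayes' theorem, P(k | x) = P(Z=k) f_k(x) / Σ_j P(Z=j) f_j(x).
Evaluate each component's likelihood at the observed value:
  p_A = 0.52·(1−0.52)^0 = 0.52·1 = 0.52
  p_B = 0.71·(1−0.71)^0 = 0.71·1 = 0.71
  p_C = 0.73·(1−0.73)^0 = 0.73·1 = 0.73
Prior × likelihood for each component:
  P(Z=A)·p_A = 0.27 × 0.52 = 0.1404
  P(Z=B)·p_B = 0.39 × 0.71 = 0.2769
  P(Z=C)·p_C = 0.34 × 0.73 = 0.2482
Evidence: 0.1404 + 0.2769 + 0.2482 = 0.6655
P(Class A | 1) = 0.1404 / 0.6655 ≈ 0.2110

0.2110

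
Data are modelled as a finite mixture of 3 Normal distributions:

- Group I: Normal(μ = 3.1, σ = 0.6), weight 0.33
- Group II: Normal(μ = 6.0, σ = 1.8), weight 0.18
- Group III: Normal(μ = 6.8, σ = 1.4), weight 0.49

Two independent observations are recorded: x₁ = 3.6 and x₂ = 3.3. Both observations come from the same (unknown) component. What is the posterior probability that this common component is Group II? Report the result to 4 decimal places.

0.0119

Posterior ∝ prior × likelihood, so P(k | x) ∝ P(Z=k) f_k(x); normalise over all components.
Since both observations come from the same component, the likelihood for component k is f_k(x₁)·f_k(x₂).
  f_I = [0.469853] × [0.628972] = 0.295524
  f_II = [0.0911167] × [0.0719542] = 0.00655623
  f_III = [0.0209073] × [0.0125202] = 0.000261764
Unnormalised posteriors:
  P(Z=I)·f_I = 0.33 × 0.295524 = 0.0975231
  P(Z=II)·f_II = 0.18 × 0.00655623 = 0.00118012
  P(Z=III)·f_III = 0.49 × 0.000261764 = 0.000128264
Marginal: 0.0975231 + 0.00118012 + 0.000128264 = 0.0988315
So the posterior for Group II is 0.00118012 / 0.0988315 ≈ 0.0119.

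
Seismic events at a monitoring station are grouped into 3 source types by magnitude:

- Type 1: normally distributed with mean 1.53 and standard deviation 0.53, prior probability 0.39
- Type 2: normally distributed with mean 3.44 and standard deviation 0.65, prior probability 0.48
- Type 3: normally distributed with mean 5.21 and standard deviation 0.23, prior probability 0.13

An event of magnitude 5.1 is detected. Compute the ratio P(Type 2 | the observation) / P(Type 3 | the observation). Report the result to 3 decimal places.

0.056

The posterior odds equal the prior odds times the likelihood ratio: (w_i/w_j)·(f_i(x)/f_j(x)).
Component likelihoods at x = 5.1:
  p_1 = 1.05755e-10
  p_2 = 0.0235361
  p_3 = 1.54708
Posterior odds = (w_2·p_2) / (w_3·p_3) = (0.48·0.0235361) / (0.13·1.54708) = 0.0112973 / 0.201121 ≈ 0.056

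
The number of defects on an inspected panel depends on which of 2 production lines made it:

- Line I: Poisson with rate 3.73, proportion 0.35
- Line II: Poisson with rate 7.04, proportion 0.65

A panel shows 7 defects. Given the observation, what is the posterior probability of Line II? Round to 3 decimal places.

Apply Bayes' rule: the posterior for each component is proportional to its prior times its likelihood at x.
Poisson probabilities:
  f_I = e^(−3.73)·3.73^7/7! = 0.0478204
  f_II = e^(−7.04)·7.04^7/7! = 0.148986
Prior × likelihood for each component:
  P(Z=I)·f_I = 0.35 × 0.0478204 = 0.0167371
  P(Z=II)·f_II = 0.65 × 0.148986 = 0.0968408
Evidence: 0.0167371 + 0.0968408 = 0.113578
So the posterior for Line II is 0.0968408 / 0.113578 ≈ 0.853.

0.853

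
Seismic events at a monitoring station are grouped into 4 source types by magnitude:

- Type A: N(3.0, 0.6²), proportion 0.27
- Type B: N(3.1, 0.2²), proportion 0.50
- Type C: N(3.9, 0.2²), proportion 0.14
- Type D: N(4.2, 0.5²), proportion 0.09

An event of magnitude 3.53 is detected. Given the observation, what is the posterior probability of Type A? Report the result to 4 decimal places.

By Bayes' theorem, P(k | x) = π_k f_k(x) / Σ_j π_j f_j(x).
Normal densities:
  f_A = (1/(0.6·√(2π)))·exp(−(3.53−3.0)²/(2·0.6²)) = 0.664904·exp(-0.39014) = 0.450115
  f_B = (1/(0.2·√(2π)))·exp(−(3.53−3.1)²/(2·0.2²)) = 1.994711·exp(-2.31125) = 0.19775
  f_C = (1/(0.2·√(2π)))·exp(−(3.53−3.9)²/(2·0.2²)) = 1.994711·exp(-1.71125) = 0.360324
  f_D = (1/(0.5·√(2π)))·exp(−(3.53−4.2)²/(2·0.5²)) = 0.797885·exp(-0.89780) = 0.32511
Unnormalised posteriors:
  π_A·f_A = 0.27 × 0.450115 = 0.121531
  π_B·f_B = 0.50 × 0.19775 = 0.0988751
  π_C·f_C = 0.14 × 0.360324 = 0.0504454
  π_D·f_D = 0.09 × 0.32511 = 0.0292599
Normaliser: 0.121531 + 0.0988751 + 0.0504454 + 0.0292599 = 0.300112
P(Type A | data) = 0.121531 / 0.300112 ≈ 0.4050

0.4050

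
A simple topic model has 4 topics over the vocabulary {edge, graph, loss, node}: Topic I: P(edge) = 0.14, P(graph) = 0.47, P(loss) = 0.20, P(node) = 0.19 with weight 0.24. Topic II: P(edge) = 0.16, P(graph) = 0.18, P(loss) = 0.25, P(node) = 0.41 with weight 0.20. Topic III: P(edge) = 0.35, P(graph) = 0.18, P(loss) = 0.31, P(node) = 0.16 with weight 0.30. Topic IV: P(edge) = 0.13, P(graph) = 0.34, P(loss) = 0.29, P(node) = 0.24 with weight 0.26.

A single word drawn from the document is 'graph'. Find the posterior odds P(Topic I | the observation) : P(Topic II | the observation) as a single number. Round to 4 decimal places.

3.1333

Only the two components matter; the odds are (w_i f_i(x)) / (w_j f_j(x)).
Evaluate each component's likelihood at the observed value:
  L_I = P(graph | comp) = 0.47
  L_II = P(graph | comp) = 0.18
  L_III = P(graph | comp) = 0.18
  L_IV = P(graph | comp) = 0.34
0.1128 / 0.036 ≈ 3.1333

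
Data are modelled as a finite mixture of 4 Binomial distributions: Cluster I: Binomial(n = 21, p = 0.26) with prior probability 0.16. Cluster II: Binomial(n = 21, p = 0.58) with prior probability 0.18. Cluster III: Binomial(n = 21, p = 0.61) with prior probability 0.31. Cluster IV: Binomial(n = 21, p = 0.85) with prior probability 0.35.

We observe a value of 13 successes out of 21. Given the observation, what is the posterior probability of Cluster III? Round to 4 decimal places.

0.6301

By Bayes' theorem, P(k | x) = π_k f_k(x) / Σ_j π_j f_j(x).
Binomial probabilities:
  L_I = 0.000453994
  L_II = 0.165616
  L_III = 0.176339
  L_IV = 0.00630549
Prior × likelihood for each component:
  π_I·L_I = 0.16 × 0.000453994 = 7.26391e-05
  π_II·L_II = 0.18 × 0.165616 = 0.0298108
  π_III·L_III = 0.31 × 0.176339 = 0.054665
  π_IV·L_IV = 0.35 × 0.00630549 = 0.00220692
Sum: 7.26391e-05 + 0.0298108 + 0.054665 + 0.00220692 = 0.0867554
P(Cluster III | 13 successes out of 21) = 0.054665 / 0.0867554 ≈ 0.6301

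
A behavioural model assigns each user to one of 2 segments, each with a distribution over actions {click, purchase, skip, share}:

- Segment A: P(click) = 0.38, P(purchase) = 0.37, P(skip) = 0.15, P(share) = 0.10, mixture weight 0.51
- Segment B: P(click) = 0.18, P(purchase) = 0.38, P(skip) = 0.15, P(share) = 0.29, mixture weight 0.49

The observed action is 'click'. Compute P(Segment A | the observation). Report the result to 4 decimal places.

P(component k | x) = w_k·f_k(x) / marginal(x), where marginal(x) = Σ_j w_j·f_j(x).
Evaluate each component's likelihood at the observed value:
  f_A = P(click | comp) = 0.38
  f_B = P(click | comp) = 0.18
Prior × likelihood for each component:
  w_A·f_A = 0.51 × 0.38 = 0.1938
  w_B·f_B = 0.49 × 0.18 = 0.0882
Marginal: 0.1938 + 0.0882 = 0.282
P(Segment A | data) ≈ 0.6872

0.6872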